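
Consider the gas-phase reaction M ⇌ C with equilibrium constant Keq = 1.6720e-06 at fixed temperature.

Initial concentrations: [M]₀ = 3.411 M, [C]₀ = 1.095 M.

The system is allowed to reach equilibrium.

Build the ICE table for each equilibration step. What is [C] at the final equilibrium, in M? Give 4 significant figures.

[C]_eq = 7.5340e-06 M

Q₀ = 0.321 vs Keq = 1.6720e-06 ⇒ Q>K, reverse
Step 1:
                  M         C
  I           3.411     1.095
  C           1.095    -1.095
  E           4.506 7.5340e-06
  solve Keq expr → x = -1.095; check Q = 1.6720e-06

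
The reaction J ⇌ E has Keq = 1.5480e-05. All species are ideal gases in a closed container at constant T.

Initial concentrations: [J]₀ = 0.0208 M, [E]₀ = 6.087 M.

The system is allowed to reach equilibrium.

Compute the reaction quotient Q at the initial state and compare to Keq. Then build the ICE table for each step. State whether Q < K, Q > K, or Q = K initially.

Q₀ = 292.6; Q > K (proceeds reverse)

Q₀ = 292.6 vs Keq = 1.5480e-05 ⇒ Q>K, reverse
Step 1:
                    J           E
  Initial      0.0208       6.087
  Change        6.087      -6.087
  Equil         6.108  9.4547e-05
  solve Keq expr → x = -6.087; check Q = 1.5480e-05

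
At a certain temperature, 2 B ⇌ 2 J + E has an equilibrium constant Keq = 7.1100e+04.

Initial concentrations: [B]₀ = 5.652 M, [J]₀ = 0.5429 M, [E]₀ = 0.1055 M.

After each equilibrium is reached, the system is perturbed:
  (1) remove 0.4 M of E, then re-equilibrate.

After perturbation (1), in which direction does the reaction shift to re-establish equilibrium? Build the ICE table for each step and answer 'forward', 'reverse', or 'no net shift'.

Direction: forward

Q₀ = 9.7339e-04 vs Keq = 7.1100e+04 ⇒ Q<K, forward
Step 1:
                   B          J          E
  init         5.652     0.5429     0.1055
  Δ           -5.613      5.613      2.806
  eq         0.03939      6.156      2.912
  solve Keq expr → x = 2.806; check Q = 7.1100e+04
Then remove 0.4 M of E.
Step 2:
                   B          J          E
  init       0.03939      6.156      2.512
  Δ        -0.002779   0.002779   0.001389
  eq         0.03661      6.158      2.513
  solve Keq expr → x = 0.001389; check Q = 7.1100e+04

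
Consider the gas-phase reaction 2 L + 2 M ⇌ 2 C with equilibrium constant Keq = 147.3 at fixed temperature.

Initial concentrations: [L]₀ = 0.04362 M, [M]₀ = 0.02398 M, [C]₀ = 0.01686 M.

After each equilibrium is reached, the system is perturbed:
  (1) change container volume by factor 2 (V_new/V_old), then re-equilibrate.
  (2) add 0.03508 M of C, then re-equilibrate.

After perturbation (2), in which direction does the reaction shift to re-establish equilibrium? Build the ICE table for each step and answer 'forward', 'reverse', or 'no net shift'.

Q₀ = 259.8 vs Keq = 147.3 ⇒ Q>K, reverse
Step 1:
                   L          M          C
  I          0.04362    0.02398    0.01686
  C         0.002254   0.002254  -0.002254
  E          0.04587    0.02623    0.01461
  solve Keq expr → x = -0.001127; check Q = 147.3
Then change container volume by factor 2 (V_new/V_old).
Step 2:
                   L          M          C
  I          0.02294    0.01312   0.007303
  C         0.002488   0.002488  -0.002488
  E          0.02542     0.0156   0.004815
  solve Keq expr → x = -0.001244; check Q = 147.3
Then add 0.03508 M of C.
Step 3:
                   L          M          C
  I          0.02542     0.0156     0.0399
  C          0.02013    0.02013   -0.02013
  E          0.04556    0.03574    0.01976
  solve Keq expr → x = -0.01007; check Q = 147.3

Direction: reverse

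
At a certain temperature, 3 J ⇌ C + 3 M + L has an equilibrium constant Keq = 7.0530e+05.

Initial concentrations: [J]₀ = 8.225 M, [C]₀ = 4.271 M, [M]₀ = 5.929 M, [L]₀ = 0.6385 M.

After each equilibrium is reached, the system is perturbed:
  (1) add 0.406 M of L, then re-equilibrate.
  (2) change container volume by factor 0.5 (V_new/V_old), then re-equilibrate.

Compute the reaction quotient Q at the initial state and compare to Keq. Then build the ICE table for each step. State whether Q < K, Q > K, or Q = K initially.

Q₀ = 1.021 vs Keq = 7.0530e+05 ⇒ Q<K, forward
Step 1:
                    J           C           M           L
  Initial       8.225       4.271       5.929      0.6385
  Change       -7.792       2.597       7.792       2.597
  Equil        0.4334       6.868       13.72       3.236
  solve Keq expr → x = 2.597; check Q = 7.0530e+05
Then add 0.406 M of L.
Step 2:
                    J           C           M           L
  Initial      0.4334       6.868       13.72       3.642
  Change      0.01653   -0.005509    -0.01653   -0.005509
  Equil        0.4499       6.863        13.7       3.636
  solve Keq expr → x = -0.005509; check Q = 7.0530e+05
Then change container volume by factor 0.5 (V_new/V_old).
Step 3:
                    J           C           M           L
  Initial      0.8998       13.73       27.41       7.272
  Change       0.4871     -0.1624     -0.4871     -0.1624
  Equil         1.387       13.56       26.92        7.11
  solve Keq expr → x = -0.1624; check Q = 7.0530e+05

Q₀ = 1.021; Q < K (proceeds forward)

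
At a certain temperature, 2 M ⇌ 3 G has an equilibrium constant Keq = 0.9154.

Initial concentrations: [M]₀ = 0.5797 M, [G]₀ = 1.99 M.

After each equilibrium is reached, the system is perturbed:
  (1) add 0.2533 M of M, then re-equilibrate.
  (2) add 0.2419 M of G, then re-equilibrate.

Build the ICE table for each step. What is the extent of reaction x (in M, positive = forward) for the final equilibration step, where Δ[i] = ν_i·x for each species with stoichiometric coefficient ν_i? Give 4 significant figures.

x = -0.05827 M

Q₀ = 23.45 vs Keq = 0.9154 ⇒ Q>K, reverse
Step 1:
                    M           G
  Initial      0.5797        1.99
  Change       0.6028     -0.9042
  Equil         1.183       1.086
  solve Keq expr → x = -0.3014; check Q = 0.9154
Then add 0.2533 M of M.
Step 2:
                    M           G
  Initial       1.436       1.086
  Change     -0.07215      0.1082
  Equil         1.364       1.194
  solve Keq expr → x = 0.03608; check Q = 0.9154
Then add 0.2419 M of G.
Step 3:
                    M           G
  Initial       1.364       1.436
  Change       0.1165     -0.1748
  Equil          1.48       1.261
  solve Keq expr → x = -0.05827; check Q = 0.9154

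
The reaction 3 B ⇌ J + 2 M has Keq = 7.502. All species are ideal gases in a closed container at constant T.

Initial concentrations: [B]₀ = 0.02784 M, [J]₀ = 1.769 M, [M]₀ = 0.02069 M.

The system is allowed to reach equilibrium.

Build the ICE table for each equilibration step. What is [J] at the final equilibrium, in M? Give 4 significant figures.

Q₀ = 35.09 vs Keq = 7.502 ⇒ Q>K, reverse
Step 1:
                    B           J           M
  init        0.02784       1.769     0.02069
  Δ          0.009092   -0.003031   -0.006061
  eq          0.03693       1.766     0.01463
  solve Keq expr → x = -0.003031; check Q = 7.502

[J]_eq = 1.766 M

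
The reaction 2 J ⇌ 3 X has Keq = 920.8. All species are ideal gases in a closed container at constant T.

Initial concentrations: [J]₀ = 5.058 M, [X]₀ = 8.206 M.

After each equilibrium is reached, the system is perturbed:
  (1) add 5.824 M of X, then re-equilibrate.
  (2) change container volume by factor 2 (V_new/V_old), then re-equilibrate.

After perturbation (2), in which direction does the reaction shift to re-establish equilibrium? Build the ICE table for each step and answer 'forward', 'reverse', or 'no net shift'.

Q₀ = 21.6 vs Keq = 920.8 ⇒ Q<K, forward
Step 1:
                    J           X
  Initial       5.058       8.206
  Change       -3.446       5.169
  Equil         1.612       13.38
  solve Keq expr → x = 1.723; check Q = 920.8
Then add 5.824 M of X.
Step 2:
                    J           X
  Initial       1.612        19.2
  Change       0.8795      -1.319
  Equil         2.491       17.88
  solve Keq expr → x = -0.4398; check Q = 920.8
Then change container volume by factor 2 (V_new/V_old).
Step 3:
                    J           X
  Initial       1.246        8.94
  Change       -0.298       0.447
  Equil        0.9478       9.387
  solve Keq expr → x = 0.149; check Q = 920.8

Direction: forward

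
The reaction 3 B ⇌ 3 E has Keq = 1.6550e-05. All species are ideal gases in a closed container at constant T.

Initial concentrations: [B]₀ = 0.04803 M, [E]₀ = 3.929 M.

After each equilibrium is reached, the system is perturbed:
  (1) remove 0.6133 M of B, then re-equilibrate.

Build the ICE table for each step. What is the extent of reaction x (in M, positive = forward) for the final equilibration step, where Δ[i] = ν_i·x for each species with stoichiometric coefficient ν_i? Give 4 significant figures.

Q₀ = 5.4740e+05 vs Keq = 1.6550e-05 ⇒ Q>K, reverse
Step 1:
                   B          E
  Initial    0.04803      3.929
  Change        3.83      -3.83
  Equil        3.878    0.09883
  solve Keq expr → x = -1.277; check Q = 1.6550e-05
Then remove 0.6133 M of B.
Step 2:
                   B          E
  Initial      3.265    0.09883
  Change     0.01524   -0.01524
  Equil         3.28    0.08359
  solve Keq expr → x = -0.00508; check Q = 1.6550e-05

x = -0.00508 M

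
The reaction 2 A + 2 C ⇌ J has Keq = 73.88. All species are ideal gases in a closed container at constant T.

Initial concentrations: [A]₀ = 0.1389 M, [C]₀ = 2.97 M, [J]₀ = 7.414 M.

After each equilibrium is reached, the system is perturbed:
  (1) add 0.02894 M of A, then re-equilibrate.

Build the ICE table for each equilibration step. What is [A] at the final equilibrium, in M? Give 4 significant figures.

Q₀ = 43.56 vs Keq = 73.88 ⇒ Q<K, forward
Step 1:
                  A         C         J
  I          0.1389      2.97     7.414
  C          -0.031    -0.031    0.0155
  E          0.1079     2.939      7.43
  solve Keq expr → x = 0.0155; check Q = 73.88
Then add 0.02894 M of A.
Step 2:
                  A         C         J
  I          0.1368     2.939      7.43
  C        -0.02781  -0.02781    0.0139
  E           0.109     2.911     7.443
  solve Keq expr → x = 0.0139; check Q = 73.88

[A]_eq = 0.109 M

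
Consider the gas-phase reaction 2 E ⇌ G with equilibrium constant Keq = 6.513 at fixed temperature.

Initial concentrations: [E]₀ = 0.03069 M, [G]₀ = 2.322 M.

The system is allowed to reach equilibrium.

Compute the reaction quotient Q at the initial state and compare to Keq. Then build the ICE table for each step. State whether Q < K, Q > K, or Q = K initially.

Q₀ = 2465; Q > K (proceeds reverse)

Q₀ = 2465 vs Keq = 6.513 ⇒ Q>K, reverse
Step 1:
                    E           G
  I           0.03069       2.322
  C            0.5312     -0.2656
  E            0.5619       2.056
  solve Keq expr → x = -0.2656; check Q = 6.513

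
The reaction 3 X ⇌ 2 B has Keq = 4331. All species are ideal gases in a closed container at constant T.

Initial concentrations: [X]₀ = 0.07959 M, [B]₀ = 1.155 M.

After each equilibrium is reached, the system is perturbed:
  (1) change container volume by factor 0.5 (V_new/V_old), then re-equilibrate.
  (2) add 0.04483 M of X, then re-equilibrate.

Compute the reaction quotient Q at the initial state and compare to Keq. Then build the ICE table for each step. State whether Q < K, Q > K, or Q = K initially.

Q₀ = 2646; Q < K (proceeds forward)

Q₀ = 2646 vs Keq = 4331 ⇒ Q<K, forward
Step 1:
                  X         B
  I         0.07959     1.155
  C        -0.01175  0.007834
  E         0.06784     1.163
  solve Keq expr → x = 0.003917; check Q = 4331
Then change container volume by factor 0.5 (V_new/V_old).
Step 2:
                  X         B
  I          0.1357     2.326
  C        -0.02743   0.01828
  E          0.1083     2.344
  solve Keq expr → x = 0.009142; check Q = 4331
Then add 0.04483 M of X.
Step 3:
                  X         B
  I          0.1531     2.344
  C        -0.04393   0.02929
  E          0.1092     2.373
  solve Keq expr → x = 0.01464; check Q = 4331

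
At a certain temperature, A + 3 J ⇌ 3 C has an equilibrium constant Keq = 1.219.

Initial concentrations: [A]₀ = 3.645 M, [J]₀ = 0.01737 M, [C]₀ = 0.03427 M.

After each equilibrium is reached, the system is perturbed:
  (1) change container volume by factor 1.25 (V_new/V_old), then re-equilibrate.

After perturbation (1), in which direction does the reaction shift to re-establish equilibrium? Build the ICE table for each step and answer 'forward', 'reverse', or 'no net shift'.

Direction: reverse

Q₀ = 2.107 vs Keq = 1.219 ⇒ Q>K, reverse
Step 1:
                   A          J          C
  Initial      3.645    0.01737    0.03427
  Change  7.2008e-04    0.00216   -0.00216
  Equil        3.646    0.01953    0.03211
  solve Keq expr → x = -7.2008e-04; check Q = 1.219
Then change container volume by factor 1.25 (V_new/V_old).
Step 2:
                   A          J          C
  Initial      2.917    0.01562    0.02569
  Change  2.4287e-04 7.2862e-04 -7.2862e-04
  Equil        2.917    0.01635    0.02496
  solve Keq expr → x = -2.4287e-04; check Q = 1.219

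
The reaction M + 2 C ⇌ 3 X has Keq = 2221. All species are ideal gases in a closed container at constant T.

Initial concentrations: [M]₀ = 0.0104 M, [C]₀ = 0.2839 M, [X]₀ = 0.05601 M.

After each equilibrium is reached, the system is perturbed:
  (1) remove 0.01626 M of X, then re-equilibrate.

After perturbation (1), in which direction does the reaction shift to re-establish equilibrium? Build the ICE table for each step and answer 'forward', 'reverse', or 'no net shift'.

Q₀ = 0.2096 vs Keq = 2221 ⇒ Q<K, forward
Step 1:
                  M         C         X
  init       0.0104    0.2839   0.05601
  Δ         -0.0104  -0.02079   0.03119
  eq      4.3121e-06    0.2631    0.0872
  solve Keq expr → x = 0.0104; check Q = 2221
Then remove 0.01626 M of X.
Step 2:
                  M         C         X
  init    4.3121e-06    0.2631   0.07094
  Δ       -1.9898e-06 -3.9795e-06 5.9693e-06
  eq      2.3223e-06    0.2631   0.07094
  solve Keq expr → x = 1.9898e-06; check Q = 2221

Direction: forward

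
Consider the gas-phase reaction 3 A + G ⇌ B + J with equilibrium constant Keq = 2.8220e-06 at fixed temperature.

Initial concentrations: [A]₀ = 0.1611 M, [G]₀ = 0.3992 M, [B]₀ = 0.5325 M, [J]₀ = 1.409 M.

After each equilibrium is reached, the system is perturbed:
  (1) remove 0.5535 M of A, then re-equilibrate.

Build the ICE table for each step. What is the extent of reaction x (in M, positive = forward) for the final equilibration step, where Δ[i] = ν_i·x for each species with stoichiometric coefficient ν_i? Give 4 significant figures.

Q₀ = 449.5 vs Keq = 2.8220e-06 ⇒ Q>K, reverse
Step 1:
                   A          G          B          J
  I           0.1611     0.3992     0.5325      1.409
  C            1.597     0.5325    -0.5325    -0.5325
  E            1.759     0.9317 1.6313e-05     0.8765
  solve Keq expr → x = -0.5325; check Q = 2.8220e-06
Then remove 0.5535 M of A.
Step 2:
                   A          G          B          J
  I            1.205     0.9317 1.6313e-05     0.8765
  C       3.3190e-05 1.1063e-05 -1.1063e-05 -1.1063e-05
  E            1.205     0.9317 5.2496e-06     0.8765
  solve Keq expr → x = -1.1063e-05; check Q = 2.8220e-06

x = -1.1063e-05 M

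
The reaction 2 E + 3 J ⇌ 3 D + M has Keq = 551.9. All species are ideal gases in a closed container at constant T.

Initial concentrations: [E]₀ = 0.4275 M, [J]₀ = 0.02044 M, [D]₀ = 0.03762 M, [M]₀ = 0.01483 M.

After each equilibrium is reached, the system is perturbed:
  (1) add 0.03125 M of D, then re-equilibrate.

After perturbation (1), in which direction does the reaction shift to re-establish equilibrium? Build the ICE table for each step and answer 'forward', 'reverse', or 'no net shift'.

Direction: reverse

Q₀ = 0.5059 vs Keq = 551.9 ⇒ Q<K, forward
Step 1:
                    E           J           D           M
  Initial      0.4275     0.02044     0.03762     0.01483
  Change     -0.01144    -0.01716     0.01716    0.005719
  Equil        0.4161    0.003282     0.05478     0.02055
  solve Keq expr → x = 0.005719; check Q = 551.9
Then add 0.03125 M of D.
Step 2:
                    E           J           D           M
  Initial      0.4161    0.003282     0.08603     0.02055
  Change     0.001142    0.001713   -0.001713 -5.7111e-04
  Equil        0.4172    0.004995     0.08431     0.01998
  solve Keq expr → x = -5.7111e-04; check Q = 551.9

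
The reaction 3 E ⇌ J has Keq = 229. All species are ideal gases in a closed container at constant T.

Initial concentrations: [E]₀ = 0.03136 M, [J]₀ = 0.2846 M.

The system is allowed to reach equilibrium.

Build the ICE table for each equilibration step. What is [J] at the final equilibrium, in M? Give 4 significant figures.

Q₀ = 9228 vs Keq = 229 ⇒ Q>K, reverse
Step 1:
                   E          J
  I          0.03136     0.2846
  C            0.073   -0.02433
  E           0.1044     0.2603
  solve Keq expr → x = -0.02433; check Q = 229

[J]_eq = 0.2603 M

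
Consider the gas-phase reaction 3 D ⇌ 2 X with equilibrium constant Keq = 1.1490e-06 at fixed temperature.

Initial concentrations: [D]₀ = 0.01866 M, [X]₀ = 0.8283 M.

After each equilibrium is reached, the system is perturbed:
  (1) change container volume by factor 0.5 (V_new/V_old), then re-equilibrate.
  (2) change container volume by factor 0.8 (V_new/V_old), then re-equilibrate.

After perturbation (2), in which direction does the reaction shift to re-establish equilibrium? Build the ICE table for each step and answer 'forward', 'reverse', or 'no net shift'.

Q₀ = 1.0559e+05 vs Keq = 1.1490e-06 ⇒ Q>K, reverse
Step 1:
                    D           X
  Initial     0.01866      0.8283
  Change         1.24     -0.8268
  Equil         1.259    0.001514
  solve Keq expr → x = -0.4134; check Q = 1.1490e-06
Then change container volume by factor 0.5 (V_new/V_old).
Step 2:
                    D           X
  Initial       2.518    0.003028
  Change    -0.001874    0.001249
  Equil         2.516    0.004277
  solve Keq expr → x = 6.2471e-04; check Q = 1.1490e-06
Then change container volume by factor 0.8 (V_new/V_old).
Step 3:
                    D           X
  Initial       3.145    0.005347
  Change  -9.4261e-04  6.2840e-04
  Equil         3.144    0.005975
  solve Keq expr → x = 3.1420e-04; check Q = 1.1490e-06

Direction: forward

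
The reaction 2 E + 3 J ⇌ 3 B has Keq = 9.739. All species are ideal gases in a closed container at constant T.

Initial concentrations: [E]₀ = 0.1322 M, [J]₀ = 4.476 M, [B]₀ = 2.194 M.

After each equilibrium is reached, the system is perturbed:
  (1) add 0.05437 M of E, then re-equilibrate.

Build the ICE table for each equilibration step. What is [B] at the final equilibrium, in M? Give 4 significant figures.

Q₀ = 6.739 vs Keq = 9.739 ⇒ Q<K, forward
Step 1:
                    E           J           B
  I            0.1322       4.476       2.194
  C            -0.019     -0.0285      0.0285
  E            0.1132       4.447       2.223
  solve Keq expr → x = 0.009502; check Q = 9.739
Then add 0.05437 M of E.
Step 2:
                    E           J           B
  I            0.1676       4.447       2.223
  C          -0.04621    -0.06931     0.06931
  E            0.1214       4.378       2.292
  solve Keq expr → x = 0.0231; check Q = 9.739

[B]_eq = 2.292 M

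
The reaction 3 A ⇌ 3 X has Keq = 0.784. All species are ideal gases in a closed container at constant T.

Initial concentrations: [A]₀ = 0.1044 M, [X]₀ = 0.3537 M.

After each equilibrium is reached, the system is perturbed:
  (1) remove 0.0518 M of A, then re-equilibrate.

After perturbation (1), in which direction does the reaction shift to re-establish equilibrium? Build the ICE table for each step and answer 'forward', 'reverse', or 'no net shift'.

Q₀ = 38.89 vs Keq = 0.784 ⇒ Q>K, reverse
Step 1:
                  A         X
  Initial    0.1044    0.3537
  Change     0.1339   -0.1339
  Equil      0.2383    0.2198
  solve Keq expr → x = -0.04464; check Q = 0.784
Then remove 0.0518 M of A.
Step 2:
                  A         X
  Initial    0.1865    0.2198
  Change    0.02485  -0.02485
  Equil      0.2114    0.1949
  solve Keq expr → x = -0.008283; check Q = 0.784

Direction: reverse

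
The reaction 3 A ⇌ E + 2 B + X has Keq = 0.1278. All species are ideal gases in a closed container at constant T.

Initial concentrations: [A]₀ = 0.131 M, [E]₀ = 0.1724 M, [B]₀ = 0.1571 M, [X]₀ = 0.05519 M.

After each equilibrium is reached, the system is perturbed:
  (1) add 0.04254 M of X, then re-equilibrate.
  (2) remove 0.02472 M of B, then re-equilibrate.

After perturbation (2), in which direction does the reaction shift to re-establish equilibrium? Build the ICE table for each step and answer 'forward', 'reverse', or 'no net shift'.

Q₀ = 0.1045 vs Keq = 0.1278 ⇒ Q<K, forward
Step 1:
                    A           E           B           X
  I             0.131      0.1724      0.1571     0.05519
  C          -0.00509    0.001697    0.003393    0.001697
  E            0.1259      0.1741      0.1605     0.05689
  solve Keq expr → x = 0.001697; check Q = 0.1278
Then add 0.04254 M of X.
Step 2:
                    A           E           B           X
  I            0.1259      0.1741      0.1605     0.09943
  C           0.01532   -0.005106    -0.01021   -0.005106
  E            0.1412       0.169      0.1503     0.09432
  solve Keq expr → x = -0.005106; check Q = 0.1278
Then remove 0.02472 M of B.
Step 3:
                    A           E           B           X
  I            0.1412       0.169      0.1256     0.09432
  C         -0.009513    0.003171    0.006342    0.003171
  E            0.1317      0.1722      0.1319     0.09749
  solve Keq expr → x = 0.003171; check Q = 0.1278

Direction: forward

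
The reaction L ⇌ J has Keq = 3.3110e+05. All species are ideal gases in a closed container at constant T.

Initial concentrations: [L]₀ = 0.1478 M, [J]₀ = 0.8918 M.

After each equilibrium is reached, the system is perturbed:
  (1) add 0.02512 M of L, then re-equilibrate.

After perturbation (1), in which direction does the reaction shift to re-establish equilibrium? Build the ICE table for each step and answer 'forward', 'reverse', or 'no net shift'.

Direction: forward

Q₀ = 6.034 vs Keq = 3.3110e+05 ⇒ Q<K, forward
Step 1:
                   L          J
  I           0.1478     0.8918
  C          -0.1478     0.1478
  E       3.1398e-06       1.04
  solve Keq expr → x = 0.1478; check Q = 3.3110e+05
Then add 0.02512 M of L.
Step 2:
                   L          J
  I          0.02512       1.04
  C         -0.02512    0.02512
  E       3.2157e-06      1.065
  solve Keq expr → x = 0.02512; check Q = 3.3110e+05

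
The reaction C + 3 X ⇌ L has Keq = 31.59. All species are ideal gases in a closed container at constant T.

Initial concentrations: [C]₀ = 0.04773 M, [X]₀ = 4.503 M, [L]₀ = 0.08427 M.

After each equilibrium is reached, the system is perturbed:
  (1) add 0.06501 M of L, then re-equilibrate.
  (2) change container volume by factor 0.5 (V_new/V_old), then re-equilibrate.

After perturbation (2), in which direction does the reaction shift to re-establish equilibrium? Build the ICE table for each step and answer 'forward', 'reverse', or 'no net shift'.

Direction: forward

Q₀ = 0.01934 vs Keq = 31.59 ⇒ Q<K, forward
Step 1:
                  C         X         L
  I         0.04773     4.503   0.08427
  C        -0.04768    -0.143   0.04768
  E       5.0398e-05      4.36    0.1319
  solve Keq expr → x = 0.04768; check Q = 31.59
Then add 0.06501 M of L.
Step 2:
                  C         X         L
  I       5.0398e-05      4.36     0.197
  C       2.4817e-05 7.4451e-05 -2.4817e-05
  E       7.5215e-05      4.36    0.1969
  solve Keq expr → x = -2.4817e-05; check Q = 31.59
Then change container volume by factor 0.5 (V_new/V_old).
Step 3:
                  C         X         L
  I       1.5043e-04      8.72    0.3939
  C       -1.3162e-04 -3.9485e-04 1.3162e-04
  E       1.8813e-05      8.72     0.394
  solve Keq expr → x = 1.3162e-04; check Q = 31.59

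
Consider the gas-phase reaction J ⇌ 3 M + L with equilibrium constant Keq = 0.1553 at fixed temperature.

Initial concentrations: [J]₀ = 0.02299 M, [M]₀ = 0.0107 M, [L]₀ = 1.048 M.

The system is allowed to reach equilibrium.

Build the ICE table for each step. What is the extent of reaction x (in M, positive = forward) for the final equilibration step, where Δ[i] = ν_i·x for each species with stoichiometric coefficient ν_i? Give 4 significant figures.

Q₀ = 5.5844e-05 vs Keq = 0.1553 ⇒ Q<K, forward
Step 1:
                  J         M         L
  I         0.02299    0.0107     1.048
  C        -0.02042   0.06127   0.02042
  E        0.002565   0.07197     1.068
  solve Keq expr → x = 0.02042; check Q = 0.1553

x = 0.02042 M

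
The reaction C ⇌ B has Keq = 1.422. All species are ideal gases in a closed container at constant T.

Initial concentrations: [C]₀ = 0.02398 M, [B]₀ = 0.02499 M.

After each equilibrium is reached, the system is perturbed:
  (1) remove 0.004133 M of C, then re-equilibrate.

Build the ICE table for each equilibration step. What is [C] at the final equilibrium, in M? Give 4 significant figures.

[C]_eq = 0.01851 M

Q₀ = 1.042 vs Keq = 1.422 ⇒ Q<K, forward
Step 1:
                    C           B
  Initial     0.02398     0.02499
  Change    -0.003761    0.003761
  Equil       0.02022     0.02875
  solve Keq expr → x = 0.003761; check Q = 1.422
Then remove 0.004133 M of C.
Step 2:
                    C           B
  Initial     0.01609     0.02875
  Change     0.002427   -0.002427
  Equil       0.01851     0.02632
  solve Keq expr → x = -0.002427; check Q = 1.422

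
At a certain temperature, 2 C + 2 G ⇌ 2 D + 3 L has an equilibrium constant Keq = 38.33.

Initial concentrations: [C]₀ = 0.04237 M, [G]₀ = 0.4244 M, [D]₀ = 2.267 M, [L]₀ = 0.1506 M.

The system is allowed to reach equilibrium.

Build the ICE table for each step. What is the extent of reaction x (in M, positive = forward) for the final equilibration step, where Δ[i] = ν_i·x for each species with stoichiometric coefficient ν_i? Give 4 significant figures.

x = -0.002147 M

Q₀ = 54.29 vs Keq = 38.33 ⇒ Q>K, reverse
Step 1:
                   C          G          D          L
  init       0.04237     0.4244      2.267     0.1506
  Δ         0.004294   0.004294  -0.004294   -0.00644
  eq         0.04666     0.4287      2.263     0.1442
  solve Keq expr → x = -0.002147; check Q = 38.33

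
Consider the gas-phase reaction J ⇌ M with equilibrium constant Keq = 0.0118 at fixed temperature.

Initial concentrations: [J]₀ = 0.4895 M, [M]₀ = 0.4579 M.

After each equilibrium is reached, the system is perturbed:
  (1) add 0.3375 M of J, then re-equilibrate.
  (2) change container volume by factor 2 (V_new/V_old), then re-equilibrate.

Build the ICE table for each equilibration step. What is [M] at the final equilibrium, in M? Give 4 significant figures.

[M]_eq = 0.007492 M

Q₀ = 0.9354 vs Keq = 0.0118 ⇒ Q>K, reverse
Step 1:
                   J          M
  init        0.4895     0.4579
  Δ           0.4469    -0.4469
  eq          0.9364    0.01105
  solve Keq expr → x = -0.4469; check Q = 0.0118
Then add 0.3375 M of J.
Step 2:
                   J          M
  init         1.274    0.01105
  Δ        -0.003936   0.003936
  eq            1.27    0.01498
  solve Keq expr → x = 0.003936; check Q = 0.0118
Then change container volume by factor 2 (V_new/V_old).
Step 3:
                   J          M
  init         0.635   0.007492
  Δ                0          0
  eq           0.635   0.007492
  solve Keq expr → x = 0; check Q = 0.0118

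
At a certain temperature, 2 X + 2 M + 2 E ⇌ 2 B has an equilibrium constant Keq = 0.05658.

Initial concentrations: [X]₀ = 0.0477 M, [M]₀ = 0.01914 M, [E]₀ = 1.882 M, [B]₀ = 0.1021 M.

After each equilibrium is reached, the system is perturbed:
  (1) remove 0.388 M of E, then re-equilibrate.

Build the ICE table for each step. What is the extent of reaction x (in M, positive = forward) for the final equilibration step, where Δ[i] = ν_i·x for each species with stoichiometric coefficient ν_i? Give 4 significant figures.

x = -6.7725e-04 M

Q₀ = 3531 vs Keq = 0.05658 ⇒ Q>K, reverse
Step 1:
                  X         M         E         B
  init       0.0477   0.01914     1.882    0.1021
  Δ          0.0945    0.0945    0.0945   -0.0945
  eq         0.1422    0.1136     1.977  0.007598
  solve Keq expr → x = -0.04725; check Q = 0.05658
Then remove 0.388 M of E.
Step 2:
                  X         M         E         B
  init       0.1422    0.1136     1.589  0.007598
  Δ        0.001355  0.001355  0.001355 -0.001355
  eq         0.1436     0.115      1.59  0.006243
  solve Keq expr → x = -6.7725e-04; check Q = 0.05658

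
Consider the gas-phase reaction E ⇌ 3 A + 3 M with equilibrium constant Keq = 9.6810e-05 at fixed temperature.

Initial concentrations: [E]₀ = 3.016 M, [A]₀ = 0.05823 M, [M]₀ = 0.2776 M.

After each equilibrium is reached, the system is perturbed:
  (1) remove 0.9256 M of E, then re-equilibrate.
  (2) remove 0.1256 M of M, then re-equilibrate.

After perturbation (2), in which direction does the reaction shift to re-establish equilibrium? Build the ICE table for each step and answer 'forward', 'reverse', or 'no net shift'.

Q₀ = 1.4004e-06 vs Keq = 9.6810e-05 ⇒ Q<K, forward
Step 1:
                    E           A           M
  init          3.016     0.05823      0.2776
  Δ          -0.03718      0.1115      0.1115
  eq            2.979      0.1698      0.3891
  solve Keq expr → x = 0.03718; check Q = 9.6810e-05
Then remove 0.9256 M of E.
Step 2:
                    E           A           M
  init          2.053      0.1698      0.3891
  Δ          0.004688    -0.01406    -0.01406
  eq            2.058      0.1557      0.3751
  solve Keq expr → x = -0.004688; check Q = 9.6810e-05
Then remove 0.1256 M of M.
Step 3:
                    E           A           M
  init          2.058      0.1557      0.2495
  Δ          -0.01443      0.0433      0.0433
  eq            2.043       0.199      0.2928
  solve Keq expr → x = 0.01443; check Q = 9.6810e-05

Direction: forward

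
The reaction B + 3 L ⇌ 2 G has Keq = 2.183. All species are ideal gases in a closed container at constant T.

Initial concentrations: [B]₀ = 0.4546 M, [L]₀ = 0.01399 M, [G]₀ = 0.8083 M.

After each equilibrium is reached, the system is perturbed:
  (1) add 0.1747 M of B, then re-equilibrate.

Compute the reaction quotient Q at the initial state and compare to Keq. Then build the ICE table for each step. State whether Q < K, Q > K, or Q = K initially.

Q₀ = 5.2488e+05 vs Keq = 2.183 ⇒ Q>K, reverse
Step 1:
                   B          L          G
  I           0.4546    0.01399     0.8083
  C           0.1741     0.5223    -0.3482
  E           0.6287     0.5363     0.4601
  solve Keq expr → x = -0.1741; check Q = 2.183
Then add 0.1747 M of B.
Step 2:
                   B          L          G
  I           0.8034     0.5363     0.4601
  C        -0.009081   -0.02724    0.01816
  E           0.7943      0.509     0.4783
  solve Keq expr → x = 0.009081; check Q = 2.183

Q₀ = 5.2488e+05; Q > K (proceeds reverse)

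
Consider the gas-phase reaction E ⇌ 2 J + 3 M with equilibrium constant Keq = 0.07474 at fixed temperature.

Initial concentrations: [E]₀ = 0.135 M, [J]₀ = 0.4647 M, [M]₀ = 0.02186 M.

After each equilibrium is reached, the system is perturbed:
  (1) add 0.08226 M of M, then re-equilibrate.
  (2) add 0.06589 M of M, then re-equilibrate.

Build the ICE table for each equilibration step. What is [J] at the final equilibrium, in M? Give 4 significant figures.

[J]_eq = 0.5439 M

Q₀ = 1.6709e-05 vs Keq = 0.07474 ⇒ Q<K, forward
Step 1:
                   E          J          M
  Initial      0.135     0.4647    0.02186
  Change    -0.07105     0.1421     0.2132
  Equil      0.06395     0.6068      0.235
  solve Keq expr → x = 0.07105; check Q = 0.07474
Then add 0.08226 M of M.
Step 2:
                   E          J          M
  Initial    0.06395     0.6068     0.3173
  Change     0.01744   -0.03489   -0.05233
  Equil      0.08139     0.5719     0.2649
  solve Keq expr → x = -0.01744; check Q = 0.07474
Then add 0.06589 M of M.
Step 3:
                   E          J          M
  Initial    0.08139     0.5719     0.3308
  Change       0.014     -0.028   -0.04199
  Equil      0.09539     0.5439     0.2888
  solve Keq expr → x = -0.014; check Q = 0.07474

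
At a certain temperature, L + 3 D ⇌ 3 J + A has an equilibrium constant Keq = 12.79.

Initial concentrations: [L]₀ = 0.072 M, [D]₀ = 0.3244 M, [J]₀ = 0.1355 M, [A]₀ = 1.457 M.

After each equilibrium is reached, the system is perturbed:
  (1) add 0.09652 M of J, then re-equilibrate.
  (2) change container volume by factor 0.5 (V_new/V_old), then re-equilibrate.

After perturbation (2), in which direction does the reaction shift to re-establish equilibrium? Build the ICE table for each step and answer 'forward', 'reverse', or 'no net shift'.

Direction: no net shift

Q₀ = 1.475 vs Keq = 12.79 ⇒ Q<K, forward
Step 1:
                    L           D           J           A
  Initial       0.072      0.3244      0.1355       1.457
  Change     -0.02108    -0.06323     0.06323     0.02108
  Equil       0.05092      0.2612      0.1987       1.478
  solve Keq expr → x = 0.02108; check Q = 12.79
Then add 0.09652 M of J.
Step 2:
                    L           D           J           A
  Initial     0.05092      0.2612      0.2953       1.478
  Change      0.01434     0.04301    -0.04301    -0.01434
  Equil       0.06526      0.3042      0.2522       1.464
  solve Keq expr → x = -0.01434; check Q = 12.79
Then change container volume by factor 0.5 (V_new/V_old).
Step 3:
                    L           D           J           A
  Initial      0.1305      0.6084      0.5045       2.927
  Change            0           0           0           0
  Equil        0.1305      0.6084      0.5045       2.927
  solve Keq expr → x = 0; check Q = 12.79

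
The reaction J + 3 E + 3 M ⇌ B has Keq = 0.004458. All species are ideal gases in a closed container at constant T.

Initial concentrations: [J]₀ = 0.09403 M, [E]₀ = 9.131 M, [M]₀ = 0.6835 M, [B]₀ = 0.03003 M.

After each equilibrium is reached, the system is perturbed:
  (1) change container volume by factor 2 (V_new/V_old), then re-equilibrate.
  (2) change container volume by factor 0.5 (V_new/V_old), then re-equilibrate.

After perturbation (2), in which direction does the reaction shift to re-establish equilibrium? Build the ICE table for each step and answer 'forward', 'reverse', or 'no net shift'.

Q₀ = 0.001314 vs Keq = 0.004458 ⇒ Q<K, forward
Step 1:
                    J           E           M           B
  Initial     0.09403       9.131      0.6835     0.03003
  Change     -0.02363    -0.07089    -0.07089     0.02363
  Equil        0.0704        9.06      0.6126     0.05366
  solve Keq expr → x = 0.02363; check Q = 0.004458
Then change container volume by factor 2 (V_new/V_old).
Step 2:
                    J           E           M           B
  Initial      0.0352        4.53      0.3063     0.02683
  Change      0.02536     0.07607     0.07607    -0.02536
  Equil       0.06056       4.606      0.3824    0.001475
  solve Keq expr → x = -0.02536; check Q = 0.004458
Then change container volume by factor 0.5 (V_new/V_old).
Step 3:
                    J           E           M           B
  Initial      0.1211       9.212      0.7647     0.00295
  Change     -0.05071     -0.1521     -0.1521     0.05071
  Equil        0.0704        9.06      0.6126     0.05366
  solve Keq expr → x = 0.05071; check Q = 0.004458

Direction: forward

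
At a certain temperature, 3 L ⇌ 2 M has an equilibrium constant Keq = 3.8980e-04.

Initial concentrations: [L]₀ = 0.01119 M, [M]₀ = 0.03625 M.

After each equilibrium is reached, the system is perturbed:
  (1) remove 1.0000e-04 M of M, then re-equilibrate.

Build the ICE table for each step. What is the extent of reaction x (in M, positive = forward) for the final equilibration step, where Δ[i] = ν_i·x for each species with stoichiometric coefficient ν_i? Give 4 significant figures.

x = 4.9440e-05 M

Q₀ = 937.8 vs Keq = 3.8980e-04 ⇒ Q>K, reverse
Step 1:
                    L           M
  I           0.01119     0.03625
  C           0.05388    -0.03592
  E           0.06507  3.2774e-04
  solve Keq expr → x = -0.01796; check Q = 3.8980e-04
Then remove 1.0000e-04 M of M.
Step 2:
                    L           M
  I           0.06507  2.2774e-04
  C       -1.4832e-04  9.8880e-05
  E           0.06493  3.2662e-04
  solve Keq expr → x = 4.9440e-05; check Q = 3.8980e-04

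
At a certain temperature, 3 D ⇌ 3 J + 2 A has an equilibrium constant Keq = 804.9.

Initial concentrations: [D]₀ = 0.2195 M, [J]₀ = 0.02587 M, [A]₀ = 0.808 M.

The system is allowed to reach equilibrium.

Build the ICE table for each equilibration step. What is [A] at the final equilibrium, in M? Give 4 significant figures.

Q₀ = 0.001069 vs Keq = 804.9 ⇒ Q<K, forward
Step 1:
                   D          J          A
  init        0.2195    0.02587      0.808
  Δ          -0.1966     0.1966      0.131
  eq         0.02293     0.2224      0.939
  solve Keq expr → x = 0.06552; check Q = 804.9

[A]_eq = 0.939 M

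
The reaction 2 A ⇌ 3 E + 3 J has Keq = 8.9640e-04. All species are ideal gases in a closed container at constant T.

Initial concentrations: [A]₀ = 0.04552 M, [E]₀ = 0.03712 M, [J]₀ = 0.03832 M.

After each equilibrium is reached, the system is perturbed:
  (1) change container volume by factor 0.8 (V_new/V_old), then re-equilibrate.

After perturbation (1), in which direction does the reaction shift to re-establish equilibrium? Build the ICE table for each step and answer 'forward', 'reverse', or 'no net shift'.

Q₀ = 1.3890e-06 vs Keq = 8.9640e-04 ⇒ Q<K, forward
Step 1:
                    A           E           J
  Initial     0.04552     0.03712     0.03832
  Change     -0.02831     0.04246     0.04246
  Equil       0.01721     0.07958     0.08078
  solve Keq expr → x = 0.01415; check Q = 8.9640e-04
Then change container volume by factor 0.8 (V_new/V_old).
Step 2:
                    A           E           J
  Initial     0.02152     0.09947       0.101
  Change     0.005046   -0.007569   -0.007569
  Equil       0.02656      0.0919      0.0934
  solve Keq expr → x = -0.002523; check Q = 8.9640e-04

Direction: reverse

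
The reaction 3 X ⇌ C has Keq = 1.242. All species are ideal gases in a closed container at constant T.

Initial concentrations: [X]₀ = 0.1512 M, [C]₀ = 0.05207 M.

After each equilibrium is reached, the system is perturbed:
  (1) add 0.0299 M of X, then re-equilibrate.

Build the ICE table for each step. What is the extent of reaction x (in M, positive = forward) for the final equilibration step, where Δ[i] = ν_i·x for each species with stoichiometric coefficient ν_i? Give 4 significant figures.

Q₀ = 15.06 vs Keq = 1.242 ⇒ Q>K, reverse
Step 1:
                  X         C
  Initial    0.1512   0.05207
  Change    0.09832  -0.03277
  Equil      0.2495    0.0193
  solve Keq expr → x = -0.03277; check Q = 1.242
Then add 0.0299 M of X.
Step 2:
                  X         C
  Initial    0.2794    0.0193
  Change   -0.01276  0.004255
  Equil      0.2667   0.02355
  solve Keq expr → x = 0.004255; check Q = 1.242

x = 0.004255 M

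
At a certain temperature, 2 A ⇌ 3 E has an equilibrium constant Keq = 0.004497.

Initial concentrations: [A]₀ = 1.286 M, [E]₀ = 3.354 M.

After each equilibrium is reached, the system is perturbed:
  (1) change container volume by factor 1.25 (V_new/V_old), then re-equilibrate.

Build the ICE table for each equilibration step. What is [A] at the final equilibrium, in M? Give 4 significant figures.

[A]_eq = 2.609 M

Q₀ = 22.81 vs Keq = 0.004497 ⇒ Q>K, reverse
Step 1:
                   A          E
  I            1.286      3.354
  C            1.993      -2.99
  E            3.279     0.3643
  solve Keq expr → x = -0.9966; check Q = 0.004497
Then change container volume by factor 1.25 (V_new/V_old).
Step 2:
                   A          E
  I            2.623     0.2915
  C         -0.01425    0.02137
  E            2.609     0.3128
  solve Keq expr → x = 0.007123; check Q = 0.004497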